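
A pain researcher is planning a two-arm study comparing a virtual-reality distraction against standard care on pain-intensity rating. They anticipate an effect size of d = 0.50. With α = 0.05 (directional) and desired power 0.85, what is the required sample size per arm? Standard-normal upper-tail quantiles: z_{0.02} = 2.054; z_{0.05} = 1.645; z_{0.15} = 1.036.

n = 58 per group

For two independent groups with equal n: n = 2·((z_{α} + z_β) / d)².
z_{α} + z_β = 1.645 + 1.036 = 2.681.
n = 2 × (2.681 / 0.50)² = 2 × 5.362² = 2 × 28.75 = 57.5.
Round up to the next whole participant.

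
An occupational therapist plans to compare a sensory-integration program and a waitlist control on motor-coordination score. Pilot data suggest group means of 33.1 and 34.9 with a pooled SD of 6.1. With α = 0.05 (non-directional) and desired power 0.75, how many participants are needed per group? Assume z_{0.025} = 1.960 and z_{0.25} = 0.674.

n = 160 per group

Cohen's d = |M₁ − M₂| / SD_pooled = |33.1 − 34.9| / 6.1 = 1.8 / 6.1 = 0.295.
For two independent groups with equal n: n = 2·((z_{α/2} + z_β) / d)².
z_{α/2} + z_β = 1.960 + 0.674 = 2.634.
n = 2 × (2.634 / 0.295)² = 2 × 8.929² = 2 × 79.72 = 159.4.
Round up to the next whole participant.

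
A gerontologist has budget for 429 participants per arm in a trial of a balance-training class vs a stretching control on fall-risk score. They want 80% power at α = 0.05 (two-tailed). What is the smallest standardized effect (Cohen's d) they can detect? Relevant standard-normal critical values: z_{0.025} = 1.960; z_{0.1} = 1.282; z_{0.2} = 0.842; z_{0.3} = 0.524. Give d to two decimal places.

d_min ≈ 0.19

For two independent groups of n = 429 each: d_min = (z_{α/2} + z_β)·√(2/n).
z-sum = 1.960 + 0.842 = 2.802.
d_min = 2.802 × √(2/429) = 2.802 × 0.0683 = 0.191.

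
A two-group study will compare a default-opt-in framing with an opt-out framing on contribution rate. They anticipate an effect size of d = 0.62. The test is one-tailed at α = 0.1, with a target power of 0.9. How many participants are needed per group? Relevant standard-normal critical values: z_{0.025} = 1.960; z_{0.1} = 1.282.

n = 35 per group

For two independent groups with equal n: n = 2·((z_{α} + z_β) / d)².
z_{α} + z_β = 1.282 + 1.282 = 2.564.
n = 2 × (2.564 / 0.62)² = 2 × 4.135² = 2 × 17.10 = 34.2.
Round up to the next whole participant.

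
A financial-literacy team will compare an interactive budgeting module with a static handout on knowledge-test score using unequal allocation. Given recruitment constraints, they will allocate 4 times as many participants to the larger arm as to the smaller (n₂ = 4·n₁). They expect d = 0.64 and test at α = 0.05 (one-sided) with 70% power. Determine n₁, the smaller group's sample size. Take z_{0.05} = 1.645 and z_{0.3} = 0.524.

n₁ = 15

With allocation ratio k = n₂/n₁ = 4, Var(x̄₁−x̄₂) = σ²(1/n₁ + 1/(k·n₁)) = σ²·(k+1)/(k·n₁).
So n₁ = (1 + 1/k)·((z_{α} + z_β)/d)² = 1.250 × (2.169/0.64)².
n₁ = 1.250 × 11.49 = 14.4.
Round up: n₁ = 15, giving n₂ = 4 × 15 = 60.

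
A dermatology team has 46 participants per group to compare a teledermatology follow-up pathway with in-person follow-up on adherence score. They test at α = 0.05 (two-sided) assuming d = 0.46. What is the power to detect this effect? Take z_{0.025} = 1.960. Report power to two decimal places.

power ≈ 0.60

For two equal groups, power = Φ(d·√(n/2) − z_{α/2}).
d·√(n/2) = 0.46 × √(46/2) = 0.46 × 4.796 = 2.206.
z_β = 2.206 − 1.960 = 0.246.
Power = Φ(0.246) = 0.597.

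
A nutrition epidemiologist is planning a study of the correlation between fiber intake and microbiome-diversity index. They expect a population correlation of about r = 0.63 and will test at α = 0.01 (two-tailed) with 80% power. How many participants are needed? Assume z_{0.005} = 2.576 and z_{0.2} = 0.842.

n = 25

Fisher's z: C = ½·ln((1+r)/(1−r)) = ½·ln(4.4054) = 0.7414.
n = ((z_{α/2} + z_β)/C)² + 3.
(2.576 + 0.842) / 0.7414 = 3.418 / 0.7414 = 4.610.
n = 4.610² + 3 = 21.25 + 3 = 24.3.
Round up.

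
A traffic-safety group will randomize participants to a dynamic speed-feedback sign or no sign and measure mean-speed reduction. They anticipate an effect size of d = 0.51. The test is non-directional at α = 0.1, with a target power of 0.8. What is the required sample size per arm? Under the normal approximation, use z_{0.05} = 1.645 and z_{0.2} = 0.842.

For two independent groups with equal n: n = 2·((z_{α/2} + z_β) / d)².
z_{α/2} + z_β = 1.645 + 0.842 = 2.487.
n = 2 × (2.487 / 0.51)² = 2 × 4.876² = 2 × 23.78 = 47.6.
Round up to the next whole participant.

n = 48 per group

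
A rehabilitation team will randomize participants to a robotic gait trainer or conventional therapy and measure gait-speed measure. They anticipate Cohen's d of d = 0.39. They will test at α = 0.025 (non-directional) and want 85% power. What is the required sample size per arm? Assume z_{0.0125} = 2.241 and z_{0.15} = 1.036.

For two independent groups with equal n: n = 2·((z_{α/2} + z_β) / d)².
z_{α/2} + z_β = 2.241 + 1.036 = 3.277.
n = 2 × (3.277 / 0.39)² = 2 × 8.403² = 2 × 70.60 = 141.2.
Round up to the next whole participant.

n = 142 per group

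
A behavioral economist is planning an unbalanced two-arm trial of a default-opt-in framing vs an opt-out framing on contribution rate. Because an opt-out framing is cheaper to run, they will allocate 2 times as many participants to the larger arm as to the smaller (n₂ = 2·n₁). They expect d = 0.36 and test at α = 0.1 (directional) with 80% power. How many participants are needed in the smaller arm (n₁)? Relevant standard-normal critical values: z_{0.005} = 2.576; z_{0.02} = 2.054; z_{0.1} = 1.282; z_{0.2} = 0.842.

n₁ = 53

With allocation ratio k = n₂/n₁ = 2, Var(x̄₁−x̄₂) = σ²(1/n₁ + 1/(k·n₁)) = σ²·(k+1)/(k·n₁).
So n₁ = (1 + 1/k)·((z_{α} + z_β)/d)² = 1.500 × (2.124/0.36)².
n₁ = 1.500 × 34.81 = 52.2.
Round up: n₁ = 53, giving n₂ = 2 × 53 = 106.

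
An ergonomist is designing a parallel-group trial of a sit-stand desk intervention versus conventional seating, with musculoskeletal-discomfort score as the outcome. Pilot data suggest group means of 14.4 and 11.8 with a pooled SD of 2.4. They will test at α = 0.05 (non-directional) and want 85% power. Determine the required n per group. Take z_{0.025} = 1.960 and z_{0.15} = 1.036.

Cohen's d = |M₁ − M₂| / SD_pooled = |14.4 − 11.8| / 2.4 = 2.6 / 2.4 = 1.083.
For two independent groups with equal n: n = 2·((z_{α/2} + z_β) / d)².
z_{α/2} + z_β = 1.960 + 1.036 = 2.996.
n = 2 × (2.996 / 1.083)² = 2 × 2.766² = 2 × 7.65 = 15.3.
Round up to the next whole participant.

n = 16 per group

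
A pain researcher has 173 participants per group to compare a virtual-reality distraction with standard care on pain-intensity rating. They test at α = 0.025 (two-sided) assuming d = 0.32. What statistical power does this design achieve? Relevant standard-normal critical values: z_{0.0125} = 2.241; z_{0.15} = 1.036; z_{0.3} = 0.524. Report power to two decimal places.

power ≈ 0.77

For two equal groups, power = Φ(d·√(n/2) − z_{α/2}).
d·√(n/2) = 0.32 × √(173/2) = 0.32 × 9.301 = 2.976.
z_β = 2.976 − 2.241 = 0.735.
Power = Φ(0.735) = 0.769.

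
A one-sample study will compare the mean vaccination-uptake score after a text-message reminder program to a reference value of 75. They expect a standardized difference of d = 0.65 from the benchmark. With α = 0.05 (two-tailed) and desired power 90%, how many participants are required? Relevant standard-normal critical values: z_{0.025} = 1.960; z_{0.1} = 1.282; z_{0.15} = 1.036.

n = 25

For a one-sample test: n = ((z_{α/2} + z_β) / d)².
z_{α/2} + z_β = 1.960 + 1.282 = 3.242.
n = (3.242 / 0.65)² = 4.988² = 24.88.
Round up.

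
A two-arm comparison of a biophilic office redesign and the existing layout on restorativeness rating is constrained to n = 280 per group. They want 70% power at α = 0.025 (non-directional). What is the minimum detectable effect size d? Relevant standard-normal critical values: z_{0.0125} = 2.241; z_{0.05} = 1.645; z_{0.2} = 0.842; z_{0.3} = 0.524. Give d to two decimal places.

For two independent groups of n = 280 each: d_min = (z_{α/2} + z_β)·√(2/n).
z-sum = 2.241 + 0.524 = 2.765.
d_min = 2.765 × √(2/280) = 2.765 × 0.0845 = 0.234.

d_min ≈ 0.23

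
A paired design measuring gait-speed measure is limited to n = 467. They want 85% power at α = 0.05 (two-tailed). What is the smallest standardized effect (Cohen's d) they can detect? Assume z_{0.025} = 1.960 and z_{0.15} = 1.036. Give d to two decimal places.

For a single sample (or paired design) of n = 467: d_min = (z_{α/2} + z_β)/√n.
z-sum = 1.960 + 1.036 = 2.996.
d_min = 2.996 / √467 = 2.996 / 21.610 = 0.139.

d_min ≈ 0.14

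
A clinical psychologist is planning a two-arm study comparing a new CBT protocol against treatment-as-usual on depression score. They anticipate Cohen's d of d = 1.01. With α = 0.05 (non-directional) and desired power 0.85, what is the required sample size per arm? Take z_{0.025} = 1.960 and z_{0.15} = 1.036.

For two independent groups with equal n: n = 2·((z_{α/2} + z_β) / d)².
z_{α/2} + z_β = 1.960 + 1.036 = 2.996.
n = 2 × (2.996 / 1.01)² = 2 × 2.966² = 2 × 8.80 = 17.6.
Round up to the next whole participant.

n = 18 per group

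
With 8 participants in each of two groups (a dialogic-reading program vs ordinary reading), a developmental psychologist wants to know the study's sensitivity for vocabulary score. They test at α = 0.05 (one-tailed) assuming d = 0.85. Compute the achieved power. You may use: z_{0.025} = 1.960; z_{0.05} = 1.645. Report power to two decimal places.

power ≈ 0.52

For two equal groups, power = Φ(d·√(n/2) − z_{α}).
d·√(n/2) = 0.85 × √(8/2) = 0.85 × 2.000 = 1.700.
z_β = 1.700 − 1.645 = 0.055.
Power = Φ(0.055) = 0.522.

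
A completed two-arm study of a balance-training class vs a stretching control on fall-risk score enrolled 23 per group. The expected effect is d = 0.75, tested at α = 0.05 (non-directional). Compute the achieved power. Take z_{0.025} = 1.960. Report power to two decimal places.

For two equal groups, power = Φ(d·√(n/2) − z_{α/2}).
d·√(n/2) = 0.75 × √(23/2) = 0.75 × 3.391 = 2.543.
z_β = 2.543 − 1.960 = 0.583.
Power = Φ(0.583) = 0.720.

power ≈ 0.72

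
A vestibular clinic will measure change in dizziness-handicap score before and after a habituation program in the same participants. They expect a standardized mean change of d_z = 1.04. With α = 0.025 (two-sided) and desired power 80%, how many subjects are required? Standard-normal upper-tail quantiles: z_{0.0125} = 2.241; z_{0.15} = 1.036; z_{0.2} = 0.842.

For a paired (one-sample on differences) test: n = ((z_{α/2} + z_β) / d)².
z_{α/2} + z_β = 2.241 + 0.842 = 3.083.
n = (3.083 / 1.04)² = 2.964² = 8.79.
Round up.

n = 9 pairs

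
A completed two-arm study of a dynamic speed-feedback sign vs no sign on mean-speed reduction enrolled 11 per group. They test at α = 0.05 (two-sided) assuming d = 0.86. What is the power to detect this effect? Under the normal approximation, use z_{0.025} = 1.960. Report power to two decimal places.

power ≈ 0.52

For two equal groups, power = Φ(d·√(n/2) − z_{α/2}).
d·√(n/2) = 0.86 × √(11/2) = 0.86 × 2.345 = 2.017.
z_β = 2.017 − 1.960 = 0.057.
Power = Φ(0.057) = 0.523.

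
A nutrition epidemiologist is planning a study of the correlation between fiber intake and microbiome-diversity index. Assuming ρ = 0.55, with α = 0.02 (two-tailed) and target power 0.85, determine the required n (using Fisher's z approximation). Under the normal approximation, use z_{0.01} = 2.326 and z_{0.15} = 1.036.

n = 33

Fisher's z: C = ½·ln((1+r)/(1−r)) = ½·ln(3.4444) = 0.6184.
n = ((z_{α/2} + z_β)/C)² + 3.
(2.326 + 1.036) / 0.6184 = 3.362 / 0.6184 = 5.437.
n = 5.437² + 3 = 29.56 + 3 = 32.6.
Round up.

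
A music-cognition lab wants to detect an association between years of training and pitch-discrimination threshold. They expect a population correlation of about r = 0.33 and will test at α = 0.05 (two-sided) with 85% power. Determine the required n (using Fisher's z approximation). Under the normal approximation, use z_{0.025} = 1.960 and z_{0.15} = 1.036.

n = 80

Fisher's z: C = ½·ln((1+r)/(1−r)) = ½·ln(1.9851) = 0.3428.
n = ((z_{α/2} + z_β)/C)² + 3.
(1.960 + 1.036) / 0.3428 = 2.996 / 0.3428 = 8.740.
n = 8.740² + 3 = 76.38 + 3 = 79.4.
Round up.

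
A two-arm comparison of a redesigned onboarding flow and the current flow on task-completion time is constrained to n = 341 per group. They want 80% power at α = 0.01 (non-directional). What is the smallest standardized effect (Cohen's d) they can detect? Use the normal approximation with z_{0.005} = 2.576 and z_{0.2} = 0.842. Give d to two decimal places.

d_min ≈ 0.26

For two independent groups of n = 341 each: d_min = (z_{α/2} + z_β)·√(2/n).
z-sum = 2.576 + 0.842 = 3.418.
d_min = 3.418 × √(2/341) = 3.418 × 0.0766 = 0.262.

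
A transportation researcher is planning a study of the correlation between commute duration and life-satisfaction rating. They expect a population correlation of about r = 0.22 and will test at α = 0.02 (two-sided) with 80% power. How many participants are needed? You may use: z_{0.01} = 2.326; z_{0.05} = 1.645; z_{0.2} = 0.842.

Fisher's z: C = ½·ln((1+r)/(1−r)) = ½·ln(1.5641) = 0.2237.
n = ((z_{α/2} + z_β)/C)² + 3.
(2.326 + 0.842) / 0.2237 = 3.168 / 0.2237 = 14.162.
n = 14.162² + 3 = 200.56 + 3 = 203.6.
Round up.

n = 204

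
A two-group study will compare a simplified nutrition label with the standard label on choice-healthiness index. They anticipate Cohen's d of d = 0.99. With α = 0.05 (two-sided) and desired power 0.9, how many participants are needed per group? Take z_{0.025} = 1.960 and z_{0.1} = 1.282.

n = 22 per group

For two independent groups with equal n: n = 2·((z_{α/2} + z_β) / d)².
z_{α/2} + z_β = 1.960 + 1.282 = 3.242.
n = 2 × (3.242 / 0.99)² = 2 × 3.275² = 2 × 10.72 = 21.4.
Round up to the next whole participant.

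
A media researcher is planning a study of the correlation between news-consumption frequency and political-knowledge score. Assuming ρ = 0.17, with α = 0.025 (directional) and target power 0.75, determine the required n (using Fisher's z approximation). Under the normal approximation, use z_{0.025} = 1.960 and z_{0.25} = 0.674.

n = 239

Fisher's z: C = ½·ln((1+r)/(1−r)) = ½·ln(1.4096) = 0.1717.
n = ((z_{α} + z_β)/C)² + 3.
(1.960 + 0.674) / 0.1717 = 2.634 / 0.1717 = 15.341.
n = 15.341² + 3 = 235.34 + 3 = 238.3.
Round up.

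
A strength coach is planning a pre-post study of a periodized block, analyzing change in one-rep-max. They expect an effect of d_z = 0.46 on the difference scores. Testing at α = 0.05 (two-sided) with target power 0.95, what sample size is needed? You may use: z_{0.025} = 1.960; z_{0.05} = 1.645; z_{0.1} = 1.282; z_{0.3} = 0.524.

For a paired (one-sample on differences) test: n = ((z_{α/2} + z_β) / d)².
z_{α/2} + z_β = 1.960 + 1.645 = 3.605.
n = (3.605 / 0.46)² = 7.837² = 61.42.
Round up.

n = 62 pairs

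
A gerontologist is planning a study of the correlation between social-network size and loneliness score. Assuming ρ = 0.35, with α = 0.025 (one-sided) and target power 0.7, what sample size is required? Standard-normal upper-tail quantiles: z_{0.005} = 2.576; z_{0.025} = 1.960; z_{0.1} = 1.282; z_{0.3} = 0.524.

n = 50

Fisher's z: C = ½·ln((1+r)/(1−r)) = ½·ln(2.0769) = 0.3654.
n = ((z_{α} + z_β)/C)² + 3.
(1.960 + 0.524) / 0.3654 = 2.484 / 0.3654 = 6.798.
n = 6.798² + 3 = 46.21 + 3 = 49.2.
Round up.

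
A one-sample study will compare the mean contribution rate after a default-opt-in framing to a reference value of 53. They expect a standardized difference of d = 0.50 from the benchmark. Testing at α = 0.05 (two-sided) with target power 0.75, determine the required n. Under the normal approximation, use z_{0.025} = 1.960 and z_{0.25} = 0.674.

n = 28

For a one-sample test: n = ((z_{α/2} + z_β) / d)².
z_{α/2} + z_β = 1.960 + 0.674 = 2.634.
n = (2.634 / 0.50)² = 5.268² = 27.75.
Round up.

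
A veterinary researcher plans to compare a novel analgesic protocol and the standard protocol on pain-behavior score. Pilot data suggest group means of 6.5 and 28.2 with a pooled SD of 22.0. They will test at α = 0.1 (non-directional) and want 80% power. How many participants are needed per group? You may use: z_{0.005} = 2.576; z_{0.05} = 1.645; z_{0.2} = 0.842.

n = 13 per group

Cohen's d = |M₁ − M₂| / SD_pooled = |6.5 − 28.2| / 22.0 = 21.7 / 22.0 = 0.986.
For two independent groups with equal n: n = 2·((z_{α/2} + z_β) / d)².
z_{α/2} + z_β = 1.645 + 0.842 = 2.487.
n = 2 × (2.487 / 0.986)² = 2 × 2.522² = 2 × 6.36 = 12.7.
Round up to the next whole participant.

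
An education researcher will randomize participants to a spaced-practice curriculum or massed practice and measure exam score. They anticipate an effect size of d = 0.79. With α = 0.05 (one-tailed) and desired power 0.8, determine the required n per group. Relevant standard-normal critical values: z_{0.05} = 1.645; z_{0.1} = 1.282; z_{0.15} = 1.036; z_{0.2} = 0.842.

n = 20 per group

For two independent groups with equal n: n = 2·((z_{α} + z_β) / d)².
z_{α} + z_β = 1.645 + 0.842 = 2.487.
n = 2 × (2.487 / 0.79)² = 2 × 3.148² = 2 × 9.91 = 19.8.
Round up to the next whole participant.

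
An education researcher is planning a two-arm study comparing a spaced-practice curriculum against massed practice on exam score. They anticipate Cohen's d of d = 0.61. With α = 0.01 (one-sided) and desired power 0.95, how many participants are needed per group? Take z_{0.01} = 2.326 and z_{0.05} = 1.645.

n = 85 per group

For two independent groups with equal n: n = 2·((z_{α} + z_β) / d)².
z_{α} + z_β = 2.326 + 1.645 = 3.971.
n = 2 × (3.971 / 0.61)² = 2 × 6.510² = 2 × 42.38 = 84.8.
Round up to the next whole participant.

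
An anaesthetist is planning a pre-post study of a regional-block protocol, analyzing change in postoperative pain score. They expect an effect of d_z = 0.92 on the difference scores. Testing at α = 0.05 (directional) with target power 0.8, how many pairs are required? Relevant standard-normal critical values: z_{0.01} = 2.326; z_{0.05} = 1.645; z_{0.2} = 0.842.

For a paired (one-sample on differences) test: n = ((z_{α} + z_β) / d)².
z_{α} + z_β = 1.645 + 0.842 = 2.487.
n = (2.487 / 0.92)² = 2.703² = 7.31.
Round up.

n = 8 pairs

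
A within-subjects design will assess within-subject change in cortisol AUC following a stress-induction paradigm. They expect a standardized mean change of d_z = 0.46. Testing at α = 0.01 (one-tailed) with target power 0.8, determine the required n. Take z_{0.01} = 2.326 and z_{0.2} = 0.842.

n = 48 pairs

For a paired (one-sample on differences) test: n = ((z_{α} + z_β) / d)².
z_{α} + z_β = 2.326 + 0.842 = 3.168.
n = (3.168 / 0.46)² = 6.887² = 47.43.
Round up.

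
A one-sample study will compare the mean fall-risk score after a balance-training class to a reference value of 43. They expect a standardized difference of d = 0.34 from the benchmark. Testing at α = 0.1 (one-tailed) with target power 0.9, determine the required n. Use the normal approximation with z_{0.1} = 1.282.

n = 57

For a one-sample test: n = ((z_{α} + z_β) / d)².
z_{α} + z_β = 1.282 + 1.282 = 2.564.
n = (2.564 / 0.34)² = 7.541² = 56.87.
Round up.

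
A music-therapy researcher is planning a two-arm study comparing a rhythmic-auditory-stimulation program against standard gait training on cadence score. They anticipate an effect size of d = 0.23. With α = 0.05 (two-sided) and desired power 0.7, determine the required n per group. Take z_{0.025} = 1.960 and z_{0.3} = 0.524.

For two independent groups with equal n: n = 2·((z_{α/2} + z_β) / d)².
z_{α/2} + z_β = 1.960 + 0.524 = 2.484.
n = 2 × (2.484 / 0.23)² = 2 × 10.800² = 2 × 116.64 = 233.3.
Round up to the next whole participant.

n = 234 per group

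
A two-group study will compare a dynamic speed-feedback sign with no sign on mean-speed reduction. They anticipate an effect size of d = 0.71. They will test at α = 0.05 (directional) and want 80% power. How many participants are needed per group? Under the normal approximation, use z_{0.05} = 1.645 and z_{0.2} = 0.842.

For two independent groups with equal n: n = 2·((z_{α} + z_β) / d)².
z_{α} + z_β = 1.645 + 0.842 = 2.487.
n = 2 × (2.487 / 0.71)² = 2 × 3.503² = 2 × 12.27 = 24.5.
Round up to the next whole participant.

n = 25 per group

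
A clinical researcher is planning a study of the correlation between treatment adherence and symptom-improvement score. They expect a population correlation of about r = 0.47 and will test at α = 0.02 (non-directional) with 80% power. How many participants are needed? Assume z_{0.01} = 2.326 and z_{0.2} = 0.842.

Fisher's z: C = ½·ln((1+r)/(1−r)) = ½·ln(2.7736) = 0.5101.
n = ((z_{α/2} + z_β)/C)² + 3.
(2.326 + 0.842) / 0.5101 = 3.168 / 0.5101 = 6.211.
n = 6.211² + 3 = 38.57 + 3 = 41.6.
Round up.

n = 42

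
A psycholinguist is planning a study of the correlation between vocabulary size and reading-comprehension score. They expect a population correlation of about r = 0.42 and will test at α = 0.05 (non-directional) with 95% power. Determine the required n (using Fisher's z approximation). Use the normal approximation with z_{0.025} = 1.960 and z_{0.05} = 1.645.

n = 68

Fisher's z: C = ½·ln((1+r)/(1−r)) = ½·ln(2.4483) = 0.4477.
n = ((z_{α/2} + z_β)/C)² + 3.
(1.960 + 1.645) / 0.4477 = 3.605 / 0.4477 = 8.052.
n = 8.052² + 3 = 64.84 + 3 = 67.8.
Round up.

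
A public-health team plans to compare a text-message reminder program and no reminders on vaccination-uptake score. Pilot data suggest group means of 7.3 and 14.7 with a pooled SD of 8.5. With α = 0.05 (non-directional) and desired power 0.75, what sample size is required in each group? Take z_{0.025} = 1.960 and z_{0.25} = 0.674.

n = 19 per group

Cohen's d = |M₁ − M₂| / SD_pooled = |7.3 − 14.7| / 8.5 = 7.4 / 8.5 = 0.871.
For two independent groups with equal n: n = 2·((z_{α/2} + z_β) / d)².
z_{α/2} + z_β = 1.960 + 0.674 = 2.634.
n = 2 × (2.634 / 0.871)² = 2 × 3.024² = 2 × 9.15 = 18.3.
Round up to the next whole participant.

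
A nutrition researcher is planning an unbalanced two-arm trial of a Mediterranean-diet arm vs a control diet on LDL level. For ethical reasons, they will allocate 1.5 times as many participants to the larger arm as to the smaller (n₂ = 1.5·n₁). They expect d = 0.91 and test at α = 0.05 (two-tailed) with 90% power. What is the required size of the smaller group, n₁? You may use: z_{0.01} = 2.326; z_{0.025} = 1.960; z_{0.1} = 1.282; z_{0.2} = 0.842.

n₁ = 22

With allocation ratio k = n₂/n₁ = 1.5, Var(x̄₁−x̄₂) = σ²(1/n₁ + 1/(k·n₁)) = σ²·(k+1)/(k·n₁).
So n₁ = (1 + 1/k)·((z_{α/2} + z_β)/d)² = 1.667 × (3.242/0.91)².
n₁ = 1.667 × 12.69 = 21.2.
Round up: n₁ = 22, giving n₂ = 1.5 × 22 = 33.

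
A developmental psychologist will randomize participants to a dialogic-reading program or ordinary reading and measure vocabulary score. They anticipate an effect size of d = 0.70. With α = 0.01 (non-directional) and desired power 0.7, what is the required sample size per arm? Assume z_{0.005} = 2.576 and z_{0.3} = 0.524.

For two independent groups with equal n: n = 2·((z_{α/2} + z_β) / d)².
z_{α/2} + z_β = 2.576 + 0.524 = 3.100.
n = 2 × (3.100 / 0.70)² = 2 × 4.429² = 2 × 19.61 = 39.2.
Round up to the next whole participant.

n = 40 per group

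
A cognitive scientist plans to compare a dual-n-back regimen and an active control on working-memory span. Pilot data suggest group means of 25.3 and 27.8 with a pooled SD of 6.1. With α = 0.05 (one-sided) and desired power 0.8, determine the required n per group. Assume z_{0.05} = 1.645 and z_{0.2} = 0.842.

n = 74 per group

Cohen's d = |M₁ − M₂| / SD_pooled = |25.3 − 27.8| / 6.1 = 2.5 / 6.1 = 0.410.
For two independent groups with equal n: n = 2·((z_{α} + z_β) / d)².
z_{α} + z_β = 1.645 + 0.842 = 2.487.
n = 2 × (2.487 / 0.410)² = 2 × 6.066² = 2 × 36.79 = 73.6.
Round up to the next whole participant.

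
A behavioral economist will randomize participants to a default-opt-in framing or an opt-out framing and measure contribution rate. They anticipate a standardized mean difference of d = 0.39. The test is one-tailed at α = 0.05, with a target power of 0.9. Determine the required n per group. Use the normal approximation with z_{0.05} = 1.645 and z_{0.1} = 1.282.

For two independent groups with equal n: n = 2·((z_{α} + z_β) / d)².
z_{α} + z_β = 1.645 + 1.282 = 2.927.
n = 2 × (2.927 / 0.39)² = 2 × 7.505² = 2 × 56.33 = 112.7.
Round up to the next whole participant.

n = 113 per group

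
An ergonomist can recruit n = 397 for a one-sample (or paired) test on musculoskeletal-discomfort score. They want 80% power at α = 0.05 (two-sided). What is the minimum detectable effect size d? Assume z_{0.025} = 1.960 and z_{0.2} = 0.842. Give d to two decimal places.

d_min ≈ 0.14

For a single sample (or paired design) of n = 397: d_min = (z_{α/2} + z_β)/√n.
z-sum = 1.960 + 0.842 = 2.802.
d_min = 2.802 / √397 = 2.802 / 19.925 = 0.141.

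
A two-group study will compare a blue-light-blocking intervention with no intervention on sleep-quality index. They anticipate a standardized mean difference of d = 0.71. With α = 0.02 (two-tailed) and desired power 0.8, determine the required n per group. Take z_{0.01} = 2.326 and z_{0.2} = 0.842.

For two independent groups with equal n: n = 2·((z_{α/2} + z_β) / d)².
z_{α/2} + z_β = 2.326 + 0.842 = 3.168.
n = 2 × (3.168 / 0.71)² = 2 × 4.462² = 2 × 19.91 = 39.8.
Round up to the next whole participant.

n = 40 per group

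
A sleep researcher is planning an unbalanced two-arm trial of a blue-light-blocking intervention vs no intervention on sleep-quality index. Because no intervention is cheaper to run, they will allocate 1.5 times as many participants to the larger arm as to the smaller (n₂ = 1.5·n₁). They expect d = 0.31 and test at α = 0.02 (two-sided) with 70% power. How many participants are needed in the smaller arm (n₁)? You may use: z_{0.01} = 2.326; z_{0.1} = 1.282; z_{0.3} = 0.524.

With allocation ratio k = n₂/n₁ = 1.5, Var(x̄₁−x̄₂) = σ²(1/n₁ + 1/(k·n₁)) = σ²·(k+1)/(k·n₁).
So n₁ = (1 + 1/k)·((z_{α/2} + z_β)/d)² = 1.667 × (2.850/0.31)².
n₁ = 1.667 × 84.52 = 140.9.
Round up: n₁ = 141, giving n₂ = ⌈1.5 × 141⌉ = ⌈211.5⌉ = 212.

n₁ = 141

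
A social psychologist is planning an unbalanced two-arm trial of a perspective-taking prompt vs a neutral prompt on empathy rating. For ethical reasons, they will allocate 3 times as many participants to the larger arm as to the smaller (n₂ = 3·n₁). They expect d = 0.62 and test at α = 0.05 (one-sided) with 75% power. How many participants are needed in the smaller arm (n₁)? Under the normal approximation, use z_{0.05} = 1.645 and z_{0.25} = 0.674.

n₁ = 19

With allocation ratio k = n₂/n₁ = 3, Var(x̄₁−x̄₂) = σ²(1/n₁ + 1/(k·n₁)) = σ²·(k+1)/(k·n₁).
So n₁ = (1 + 1/k)·((z_{α} + z_β)/d)² = 1.333 × (2.319/0.62)².
n₁ = 1.333 × 13.99 = 18.7.
Round up: n₁ = 19, giving n₂ = 3 × 19 = 57.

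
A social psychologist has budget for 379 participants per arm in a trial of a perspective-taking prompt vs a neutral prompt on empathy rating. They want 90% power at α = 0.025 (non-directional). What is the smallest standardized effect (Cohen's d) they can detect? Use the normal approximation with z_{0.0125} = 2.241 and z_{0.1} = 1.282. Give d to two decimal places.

For two independent groups of n = 379 each: d_min = (z_{α/2} + z_β)·√(2/n).
z-sum = 2.241 + 1.282 = 3.523.
d_min = 3.523 × √(2/379) = 3.523 × 0.0726 = 0.256.

d_min ≈ 0.26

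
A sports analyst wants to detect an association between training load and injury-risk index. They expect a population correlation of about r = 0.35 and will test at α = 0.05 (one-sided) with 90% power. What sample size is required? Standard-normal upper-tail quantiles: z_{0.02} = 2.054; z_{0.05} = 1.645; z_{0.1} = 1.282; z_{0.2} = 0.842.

Fisher's z: C = ½·ln((1+r)/(1−r)) = ½·ln(2.0769) = 0.3654.
n = ((z_{α} + z_β)/C)² + 3.
(1.645 + 1.282) / 0.3654 = 2.927 / 0.3654 = 8.010.
n = 8.010² + 3 = 64.17 + 3 = 67.2.
Round up.

n = 68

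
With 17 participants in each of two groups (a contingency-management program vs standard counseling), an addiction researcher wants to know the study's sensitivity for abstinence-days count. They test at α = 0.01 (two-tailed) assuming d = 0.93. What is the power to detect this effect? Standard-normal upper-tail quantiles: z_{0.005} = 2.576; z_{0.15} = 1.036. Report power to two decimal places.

For two equal groups, power = Φ(d·√(n/2) − z_{α/2}).
d·√(n/2) = 0.93 × √(17/2) = 0.93 × 2.915 = 2.711.
z_β = 2.711 − 2.576 = 0.135.
Power = Φ(0.135) = 0.554.

power ≈ 0.55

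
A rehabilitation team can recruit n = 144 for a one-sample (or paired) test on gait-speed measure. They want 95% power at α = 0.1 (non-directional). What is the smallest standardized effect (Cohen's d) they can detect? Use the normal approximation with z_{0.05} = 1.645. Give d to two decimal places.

d_min ≈ 0.27

For a single sample (or paired design) of n = 144: d_min = (z_{α/2} + z_β)/√n.
z-sum = 1.645 + 1.645 = 3.290.
d_min = 3.290 / √144 = 3.290 / 12.000 = 0.274.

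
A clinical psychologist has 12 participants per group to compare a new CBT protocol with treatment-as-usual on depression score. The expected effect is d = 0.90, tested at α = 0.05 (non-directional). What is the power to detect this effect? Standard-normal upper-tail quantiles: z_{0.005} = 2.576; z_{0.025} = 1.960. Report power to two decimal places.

For two equal groups, power = Φ(d·√(n/2) − z_{α/2}).
d·√(n/2) = 0.90 × √(12/2) = 0.90 × 2.449 = 2.205.
z_β = 2.205 − 1.960 = 0.245.
Power = Φ(0.245) = 0.597.

power ≈ 0.60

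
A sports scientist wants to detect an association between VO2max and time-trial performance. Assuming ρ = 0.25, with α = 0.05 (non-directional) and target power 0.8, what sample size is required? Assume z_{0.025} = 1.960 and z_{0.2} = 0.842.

n = 124

Fisher's z: C = ½·ln((1+r)/(1−r)) = ½·ln(1.6667) = 0.2554.
n = ((z_{α/2} + z_β)/C)² + 3.
(1.960 + 0.842) / 0.2554 = 2.802 / 0.2554 = 10.971.
n = 10.971² + 3 = 120.36 + 3 = 123.4.
Round up.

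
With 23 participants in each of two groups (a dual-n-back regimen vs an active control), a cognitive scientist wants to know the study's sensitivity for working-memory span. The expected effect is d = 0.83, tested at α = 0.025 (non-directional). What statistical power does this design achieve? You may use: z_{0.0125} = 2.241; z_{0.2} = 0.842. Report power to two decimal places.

For two equal groups, power = Φ(d·√(n/2) − z_{α/2}).
d·√(n/2) = 0.83 × √(23/2) = 0.83 × 3.391 = 2.815.
z_β = 2.815 − 2.241 = 0.574.
Power = Φ(0.574) = 0.717.

power ≈ 0.72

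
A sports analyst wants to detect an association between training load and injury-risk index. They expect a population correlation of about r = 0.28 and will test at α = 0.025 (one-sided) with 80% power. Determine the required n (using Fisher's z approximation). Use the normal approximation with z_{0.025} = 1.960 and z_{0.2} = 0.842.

Fisher's z: C = ½·ln((1+r)/(1−r)) = ½·ln(1.7778) = 0.2877.
n = ((z_{α} + z_β)/C)² + 3.
(1.960 + 0.842) / 0.2877 = 2.802 / 0.2877 = 9.739.
n = 9.739² + 3 = 94.85 + 3 = 97.9.
Round up.

n = 98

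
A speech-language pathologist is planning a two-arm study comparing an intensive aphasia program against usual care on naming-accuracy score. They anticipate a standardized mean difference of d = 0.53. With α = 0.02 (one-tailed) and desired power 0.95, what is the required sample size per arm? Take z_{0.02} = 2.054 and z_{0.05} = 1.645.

For two independent groups with equal n: n = 2·((z_{α} + z_β) / d)².
z_{α} + z_β = 2.054 + 1.645 = 3.699.
n = 2 × (3.699 / 0.53)² = 2 × 6.979² = 2 × 48.71 = 97.4.
Round up to the next whole participant.

n = 98 per group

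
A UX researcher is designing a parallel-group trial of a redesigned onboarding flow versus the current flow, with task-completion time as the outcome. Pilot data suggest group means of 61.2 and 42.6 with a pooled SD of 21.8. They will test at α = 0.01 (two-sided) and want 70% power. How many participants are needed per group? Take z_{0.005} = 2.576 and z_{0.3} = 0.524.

n = 27 per group

Cohen's d = |M₁ − M₂| / SD_pooled = |61.2 − 42.6| / 21.8 = 18.6 / 21.8 = 0.853.
For two independent groups with equal n: n = 2·((z_{α/2} + z_β) / d)².
z_{α/2} + z_β = 2.576 + 0.524 = 3.100.
n = 2 × (3.100 / 0.853)² = 2 × 3.634² = 2 × 13.21 = 26.4.
Round up to the next whole participant.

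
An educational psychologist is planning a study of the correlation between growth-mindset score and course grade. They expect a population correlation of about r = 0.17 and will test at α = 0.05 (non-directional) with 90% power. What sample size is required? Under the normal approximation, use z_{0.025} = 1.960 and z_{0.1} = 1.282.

n = 360

Fisher's z: C = ½·ln((1+r)/(1−r)) = ½·ln(1.4096) = 0.1717.
n = ((z_{α/2} + z_β)/C)² + 3.
(1.960 + 1.282) / 0.1717 = 3.242 / 0.1717 = 18.882.
n = 18.882² + 3 = 356.52 + 3 = 359.5.
Round up.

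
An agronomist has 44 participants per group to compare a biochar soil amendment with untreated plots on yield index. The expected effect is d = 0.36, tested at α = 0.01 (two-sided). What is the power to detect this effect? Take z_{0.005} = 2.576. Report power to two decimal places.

For two equal groups, power = Φ(d·√(n/2) − z_{α/2}).
d·√(n/2) = 0.36 × √(44/2) = 0.36 × 4.690 = 1.689.
z_β = 1.689 − 2.576 = -0.887.
Power = Φ(-0.887) = 0.187.

power ≈ 0.19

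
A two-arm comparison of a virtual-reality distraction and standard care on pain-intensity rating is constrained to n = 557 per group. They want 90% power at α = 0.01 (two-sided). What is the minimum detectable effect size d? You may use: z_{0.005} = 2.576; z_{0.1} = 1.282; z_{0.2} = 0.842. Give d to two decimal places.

For two independent groups of n = 557 each: d_min = (z_{α/2} + z_β)·√(2/n).
z-sum = 2.576 + 1.282 = 3.858.
d_min = 3.858 × √(2/557) = 3.858 × 0.0599 = 0.231.

d_min ≈ 0.23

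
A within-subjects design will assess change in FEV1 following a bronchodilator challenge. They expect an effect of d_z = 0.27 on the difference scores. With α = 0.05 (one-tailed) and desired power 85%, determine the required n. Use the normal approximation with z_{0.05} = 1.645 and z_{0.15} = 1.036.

n = 99 pairs

For a paired (one-sample on differences) test: n = ((z_{α} + z_β) / d)².
z_{α} + z_β = 1.645 + 1.036 = 2.681.
n = (2.681 / 0.27)² = 9.930² = 98.60.
Round up.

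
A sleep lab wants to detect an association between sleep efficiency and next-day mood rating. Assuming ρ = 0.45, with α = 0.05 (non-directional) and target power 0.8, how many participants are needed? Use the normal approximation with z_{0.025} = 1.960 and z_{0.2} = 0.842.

Fisher's z: C = ½·ln((1+r)/(1−r)) = ½·ln(2.6364) = 0.4847.
n = ((z_{α/2} + z_β)/C)² + 3.
(1.960 + 0.842) / 0.4847 = 2.802 / 0.4847 = 5.781.
n = 5.781² + 3 = 33.42 + 3 = 36.4.
Round up.

n = 37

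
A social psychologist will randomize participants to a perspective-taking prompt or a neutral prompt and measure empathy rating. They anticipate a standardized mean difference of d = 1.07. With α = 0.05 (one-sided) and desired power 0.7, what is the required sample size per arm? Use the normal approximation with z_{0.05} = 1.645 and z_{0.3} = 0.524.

n = 9 per group

For two independent groups with equal n: n = 2·((z_{α} + z_β) / d)².
z_{α} + z_β = 1.645 + 0.524 = 2.169.
n = 2 × (2.169 / 1.07)² = 2 × 2.027² = 2 × 4.11 = 8.2.
Round up to the next whole participant.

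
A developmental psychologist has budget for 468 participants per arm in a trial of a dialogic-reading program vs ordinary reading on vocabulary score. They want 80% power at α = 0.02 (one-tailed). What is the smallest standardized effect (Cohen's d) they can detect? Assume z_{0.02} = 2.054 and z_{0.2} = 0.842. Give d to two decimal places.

d_min ≈ 0.19

For two independent groups of n = 468 each: d_min = (z_{α} + z_β)·√(2/n).
z-sum = 2.054 + 0.842 = 2.896.
d_min = 2.896 × √(2/468) = 2.896 × 0.0654 = 0.189.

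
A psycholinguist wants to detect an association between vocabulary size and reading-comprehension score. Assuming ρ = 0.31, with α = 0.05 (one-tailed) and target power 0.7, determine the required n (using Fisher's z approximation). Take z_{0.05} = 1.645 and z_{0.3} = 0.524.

n = 49

Fisher's z: C = ½·ln((1+r)/(1−r)) = ½·ln(1.8986) = 0.3205.
n = ((z_{α} + z_β)/C)² + 3.
(1.645 + 0.524) / 0.3205 = 2.169 / 0.3205 = 6.768.
n = 6.768² + 3 = 45.80 + 3 = 48.8.
Round up.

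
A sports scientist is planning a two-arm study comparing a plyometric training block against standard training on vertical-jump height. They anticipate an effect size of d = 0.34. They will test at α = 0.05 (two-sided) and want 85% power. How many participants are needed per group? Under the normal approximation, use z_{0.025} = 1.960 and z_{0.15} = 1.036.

n = 156 per group

For two independent groups with equal n: n = 2·((z_{α/2} + z_β) / d)².
z_{α/2} + z_β = 1.960 + 1.036 = 2.996.
n = 2 × (2.996 / 0.34)² = 2 × 8.812² = 2 × 77.65 = 155.3.
Round up to the next whole participant.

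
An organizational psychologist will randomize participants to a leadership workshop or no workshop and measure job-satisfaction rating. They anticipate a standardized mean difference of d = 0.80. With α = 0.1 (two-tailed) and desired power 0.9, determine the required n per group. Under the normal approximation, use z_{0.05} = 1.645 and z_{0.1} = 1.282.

n = 27 per group

For two independent groups with equal n: n = 2·((z_{α/2} + z_β) / d)².
z_{α/2} + z_β = 1.645 + 1.282 = 2.927.
n = 2 × (2.927 / 0.80)² = 2 × 3.659² = 2 × 13.39 = 26.8.
Round up to the next whole participant.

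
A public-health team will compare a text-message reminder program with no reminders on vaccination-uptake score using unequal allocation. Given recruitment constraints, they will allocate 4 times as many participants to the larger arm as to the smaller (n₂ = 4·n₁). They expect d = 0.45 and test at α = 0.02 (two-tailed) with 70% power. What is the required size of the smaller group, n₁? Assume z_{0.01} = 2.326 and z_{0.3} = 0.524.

With allocation ratio k = n₂/n₁ = 4, Var(x̄₁−x̄₂) = σ²(1/n₁ + 1/(k·n₁)) = σ²·(k+1)/(k·n₁).
So n₁ = (1 + 1/k)·((z_{α/2} + z_β)/d)² = 1.250 × (2.850/0.45)².
n₁ = 1.250 × 40.11 = 50.1.
Round up: n₁ = 51, giving n₂ = 4 × 51 = 204.

n₁ = 51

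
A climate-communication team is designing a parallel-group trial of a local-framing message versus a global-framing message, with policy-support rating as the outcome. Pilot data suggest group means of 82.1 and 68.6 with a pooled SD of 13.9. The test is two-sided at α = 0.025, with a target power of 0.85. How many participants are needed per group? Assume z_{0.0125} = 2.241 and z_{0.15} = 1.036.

Cohen's d = |M₁ − M₂| / SD_pooled = |82.1 − 68.6| / 13.9 = 13.5 / 13.9 = 0.971.
For two independent groups with equal n: n = 2·((z_{α/2} + z_β) / d)².
z_{α/2} + z_β = 2.241 + 1.036 = 3.277.
n = 2 × (3.277 / 0.971)² = 2 × 3.375² = 2 × 11.39 = 22.8.
Round up to the next whole participant.

n = 23 per group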